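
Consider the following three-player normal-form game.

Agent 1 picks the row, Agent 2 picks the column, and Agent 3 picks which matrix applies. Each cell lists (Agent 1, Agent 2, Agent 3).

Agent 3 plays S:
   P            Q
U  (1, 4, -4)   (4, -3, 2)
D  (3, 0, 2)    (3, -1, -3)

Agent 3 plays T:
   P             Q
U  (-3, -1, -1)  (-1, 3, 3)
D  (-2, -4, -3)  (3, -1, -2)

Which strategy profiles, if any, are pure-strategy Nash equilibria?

Agent 1 against (P, S): payoffs 1, 3 → best response D.
Agent 1 against (P, T): payoffs -3, -2 → best response D.
Agent 1 against (Q, S): payoffs 4, 3 → best response U.
Agent 1 against (Q, T): payoffs -1, 3 → best response D.
Agent 2 against (U, S): payoffs 4, -3 → best response P.
Agent 2 against (U, T): payoffs -1, 3 → best response Q.
Agent 2 against (D, S): payoffs 0, -1 → best response P.
Agent 2 against (D, T): payoffs -4, -1 → best response Q.
Agent 3 against (U, P): payoffs -4, -1 → best response T.
Agent 3 against (U, Q): payoffs 2, 3 → best response T.
Agent 3 against (D, P): payoffs 2, -3 → best response S.
Agent 3 against (D, Q): payoffs -3, -2 → best response T.
Mutual best responses: (D, P, S); (D, Q, T).

Pure-strategy Nash equilibria: (D, P, S) and (D, Q, T)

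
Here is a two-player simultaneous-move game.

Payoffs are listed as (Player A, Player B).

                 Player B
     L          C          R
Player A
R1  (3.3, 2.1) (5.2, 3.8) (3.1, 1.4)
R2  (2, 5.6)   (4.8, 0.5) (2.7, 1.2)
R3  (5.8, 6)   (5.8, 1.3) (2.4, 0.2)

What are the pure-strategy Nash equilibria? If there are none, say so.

Pure NE: (R3, L)

(R1, L): Player A can switch to R3 (3.3 → 5.8). Not NE.
(R1, C): Player A can switch to R3 (5.2 → 5.8). Not NE.
(R1, R): Player B can switch to L (1.4 → 2.1). Not NE.
(R2, L): Player A can switch to R1 (2 → 3.3). Not NE.
(R2, C): Player A can switch to R1 (4.8 → 5.2). Not NE.
(R2, R): Player A can switch to R1 (2.7 → 3.1). Not NE.
(R3, L): Player A gets 5.8, best alternative 3.3; Player B gets 6, best alternative 1.3. No profitable deviation — NE.
(R3, C): Player B can switch to L (1.3 → 6). Not NE.
(R3, R): Player A can switch to R1 (2.4 → 3.1). Not NE.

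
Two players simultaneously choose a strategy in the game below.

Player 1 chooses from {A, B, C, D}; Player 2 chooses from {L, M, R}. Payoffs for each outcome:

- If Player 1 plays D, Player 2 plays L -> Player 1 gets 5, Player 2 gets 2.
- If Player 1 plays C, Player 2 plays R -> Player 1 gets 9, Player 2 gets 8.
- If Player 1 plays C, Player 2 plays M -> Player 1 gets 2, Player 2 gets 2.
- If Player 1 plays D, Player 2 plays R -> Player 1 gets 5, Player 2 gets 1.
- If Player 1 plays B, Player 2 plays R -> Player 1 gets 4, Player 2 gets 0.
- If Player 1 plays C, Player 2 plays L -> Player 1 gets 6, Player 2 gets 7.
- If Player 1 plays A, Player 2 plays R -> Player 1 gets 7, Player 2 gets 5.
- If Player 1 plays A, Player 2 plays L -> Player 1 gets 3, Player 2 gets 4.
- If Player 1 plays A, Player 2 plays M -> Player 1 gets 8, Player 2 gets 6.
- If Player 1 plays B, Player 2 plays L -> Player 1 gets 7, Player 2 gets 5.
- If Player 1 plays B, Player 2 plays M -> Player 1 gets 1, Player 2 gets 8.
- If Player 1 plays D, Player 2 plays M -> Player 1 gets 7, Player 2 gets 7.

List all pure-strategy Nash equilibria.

The pure Nash equilibria are (A, M); (C, R).

Player 1 against L: payoffs 3, 7, 6, 5 → best response B.
Player 1 against M: payoffs 8, 1, 2, 7 → best response A.
Player 1 against R: payoffs 7, 4, 9, 5 → best response C.
Player 2 against A: payoffs 4, 6, 5 → best response M.
Player 2 against B: payoffs 5, 8, 0 → best response M.
Player 2 against C: payoffs 7, 2, 8 → best response R.
Player 2 against D: payoffs 2, 7, 1 → best response M.
Mutual best responses: (A, M); (C, R).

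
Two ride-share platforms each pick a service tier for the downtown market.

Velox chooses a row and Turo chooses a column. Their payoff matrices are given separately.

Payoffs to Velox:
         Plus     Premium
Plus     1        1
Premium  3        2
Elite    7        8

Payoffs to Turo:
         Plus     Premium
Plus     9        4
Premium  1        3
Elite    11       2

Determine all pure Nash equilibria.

Mark each player's best response to every combination of opponents' strategies; a profile where every player is best-responding is a pure Nash equilibrium.
Velox against Plus: payoffs 1, 3, 7 → best response Elite.
Velox against Premium: payoffs 1, 2, 8 → best response Elite.
Turo against Plus: payoffs 9, 4 → best response Plus.
Turo against Premium: payoffs 1, 3 → best response Premium.
Turo against Elite: payoffs 11, 2 → best response Plus.
Mutual best responses: (Elite, Plus).

Pure NE: (Elite, Plus)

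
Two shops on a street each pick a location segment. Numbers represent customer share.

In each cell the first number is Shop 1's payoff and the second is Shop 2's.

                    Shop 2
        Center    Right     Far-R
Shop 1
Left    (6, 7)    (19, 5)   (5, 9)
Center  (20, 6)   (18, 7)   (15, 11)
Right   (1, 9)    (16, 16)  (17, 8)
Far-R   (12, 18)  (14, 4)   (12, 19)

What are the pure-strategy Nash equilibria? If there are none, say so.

No pure-strategy Nash equilibrium.

Shop 1 against Center: payoffs 6, 20, 1, 12 → best response Center.
Shop 1 against Right: payoffs 19, 18, 16, 14 → best response Left.
Shop 1 against Far-R: payoffs 5, 15, 17, 12 → best response Right.
Shop 2 against Left: payoffs 7, 5, 9 → best response Far-R.
Shop 2 against Center: payoffs 6, 7, 11 → best response Far-R.
Shop 2 against Right: payoffs 9, 16, 8 → best response Right.
Shop 2 against Far-R: payoffs 18, 4, 19 → best response Far-R.
No profile is a mutual best response for all players.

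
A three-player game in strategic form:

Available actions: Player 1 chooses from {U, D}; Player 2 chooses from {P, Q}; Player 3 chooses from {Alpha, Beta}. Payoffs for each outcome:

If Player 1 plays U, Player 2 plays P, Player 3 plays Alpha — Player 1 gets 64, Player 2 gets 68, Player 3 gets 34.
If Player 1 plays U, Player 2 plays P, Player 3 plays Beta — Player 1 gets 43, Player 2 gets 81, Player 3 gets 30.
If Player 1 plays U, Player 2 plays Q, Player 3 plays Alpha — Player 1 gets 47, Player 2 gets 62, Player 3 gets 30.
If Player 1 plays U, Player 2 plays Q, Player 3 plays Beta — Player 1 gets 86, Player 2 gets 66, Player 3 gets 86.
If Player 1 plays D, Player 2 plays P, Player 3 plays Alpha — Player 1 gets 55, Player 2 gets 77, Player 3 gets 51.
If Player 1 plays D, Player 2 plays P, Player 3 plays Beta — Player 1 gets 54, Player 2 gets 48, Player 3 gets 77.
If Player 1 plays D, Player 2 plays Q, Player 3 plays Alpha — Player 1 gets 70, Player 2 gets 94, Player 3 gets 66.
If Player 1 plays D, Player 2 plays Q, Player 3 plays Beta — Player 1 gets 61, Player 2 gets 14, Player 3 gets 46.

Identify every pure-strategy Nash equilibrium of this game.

Pure-strategy Nash equilibria: (U, P, Alpha) and (D, P, Beta) and (D, Q, Alpha)

Player 1 against (P, Alpha): payoffs 64, 55 → best response U.
Player 1 against (P, Beta): payoffs 43, 54 → best response D.
Player 1 against (Q, Alpha): payoffs 47, 70 → best response D.
Player 1 against (Q, Beta): payoffs 86, 61 → best response U.
Player 2 against (U, Alpha): payoffs 68, 62 → best response P.
Player 2 against (U, Beta): payoffs 81, 66 → best response P.
Player 2 against (D, Alpha): payoffs 77, 94 → best response Q.
Player 2 against (D, Beta): payoffs 48, 14 → best response P.
Player 3 against (U, P): payoffs 34, 30 → best response Alpha.
Player 3 against (U, Q): payoffs 30, 86 → best response Beta.
Player 3 against (D, P): payoffs 51, 77 → best response Beta.
Player 3 against (D, Q): payoffs 66, 46 → best response Alpha.
Mutual best responses: (U, P, Alpha); (D, P, Beta); (D, Q, Alpha).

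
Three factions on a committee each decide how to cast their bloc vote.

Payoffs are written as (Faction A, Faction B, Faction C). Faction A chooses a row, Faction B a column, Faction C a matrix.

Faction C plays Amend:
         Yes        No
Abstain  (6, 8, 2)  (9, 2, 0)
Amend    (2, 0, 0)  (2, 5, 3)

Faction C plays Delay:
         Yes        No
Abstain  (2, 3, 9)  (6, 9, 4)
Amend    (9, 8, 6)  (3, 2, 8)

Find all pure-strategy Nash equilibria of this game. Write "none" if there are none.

The pure Nash equilibria are (Abstain, No, Delay) and (Amend, Yes, Delay).

(Abstain, Yes, Amend): Faction C can switch to Delay (2 → 9). Not NE.
(Abstain, Yes, Delay): Faction A can switch to Amend (2 → 9). Not NE.
(Abstain, No, Amend): Faction B can switch to Yes (2 → 8). Not NE.
(Abstain, No, Delay): Faction A gets 6, best alternative 3; Faction B gets 9, best alternative 3; Faction C gets 4, best alternative 0. No profitable deviation — NE.
(Amend, Yes, Amend): Faction A can switch to Abstain (2 → 6). Not NE.
(Amend, Yes, Delay): Faction A gets 9, best alternative 2; Faction B gets 8, best alternative 2; Faction C gets 6, best alternative 0. No profitable deviation — NE.
(Amend, No, Amend): Faction A can switch to Abstain (2 → 9). Not NE.
(Amend, No, Delay): Faction A can switch to Abstain (3 → 6). Not NE.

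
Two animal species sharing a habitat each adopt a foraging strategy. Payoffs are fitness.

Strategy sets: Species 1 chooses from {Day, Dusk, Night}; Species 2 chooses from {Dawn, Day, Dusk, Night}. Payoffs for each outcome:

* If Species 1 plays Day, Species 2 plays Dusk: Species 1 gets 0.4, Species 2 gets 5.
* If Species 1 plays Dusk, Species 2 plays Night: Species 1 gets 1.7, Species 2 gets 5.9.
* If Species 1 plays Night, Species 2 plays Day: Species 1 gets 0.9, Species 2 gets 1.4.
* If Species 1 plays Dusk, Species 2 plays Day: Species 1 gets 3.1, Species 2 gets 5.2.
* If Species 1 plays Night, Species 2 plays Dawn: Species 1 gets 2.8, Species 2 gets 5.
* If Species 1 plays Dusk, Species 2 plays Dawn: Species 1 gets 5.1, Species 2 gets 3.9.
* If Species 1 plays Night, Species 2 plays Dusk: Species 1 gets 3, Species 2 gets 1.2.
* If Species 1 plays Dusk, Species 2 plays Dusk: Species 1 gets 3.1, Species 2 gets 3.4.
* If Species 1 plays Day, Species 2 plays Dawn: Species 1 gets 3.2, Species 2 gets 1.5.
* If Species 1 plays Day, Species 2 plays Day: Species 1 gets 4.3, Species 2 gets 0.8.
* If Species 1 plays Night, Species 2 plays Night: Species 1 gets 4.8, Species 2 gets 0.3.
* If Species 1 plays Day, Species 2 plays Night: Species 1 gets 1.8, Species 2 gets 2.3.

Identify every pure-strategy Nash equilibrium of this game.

This game has no pure Nash equilibrium.

For each strategy profile, look for a profitable unilateral deviation.
(Day, Dawn): Species 1 can switch to Dusk (3.2 → 5.1). Not NE.
(Day, Day): Species 2 can switch to Dawn (0.8 → 1.5). Not NE.
(Day, Dusk): Species 1 can switch to Dusk (0.4 → 3.1). Not NE.
(Day, Night): Species 1 can switch to Night (1.8 → 4.8). Not NE.
(Dusk, Dawn): Species 2 can switch to Day (3.9 → 5.2). Not NE.
(Dusk, Day): Species 1 can switch to Day (3.1 → 4.3). Not NE.
(Dusk, Dusk): Species 2 can switch to Dawn (3.4 → 3.9). Not NE.
(Dusk, Night): Species 1 can switch to Day (1.7 → 1.8). Not NE.
(Night, Dawn): Species 1 can switch to Day (2.8 → 3.2). Not NE.
(Night, Day): Species 1 can switch to Day (0.9 → 4.3). Not NE.
(The remaining 2 profiles each have a profitable deviation by the same check.)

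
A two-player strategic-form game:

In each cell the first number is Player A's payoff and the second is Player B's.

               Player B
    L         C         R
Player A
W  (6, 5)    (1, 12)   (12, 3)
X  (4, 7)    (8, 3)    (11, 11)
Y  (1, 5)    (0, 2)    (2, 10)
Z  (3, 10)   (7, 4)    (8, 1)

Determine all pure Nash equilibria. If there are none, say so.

Player A against L: payoffs 6, 4, 1, 3 → best response W.
Player A against C: payoffs 1, 8, 0, 7 → best response X.
Player A against R: payoffs 12, 11, 2, 8 → best response W.
Player B against W: payoffs 5, 12, 3 → best response C.
Player B against X: payoffs 7, 3, 11 → best response R.
Player B against Y: payoffs 5, 2, 10 → best response R.
Player B against Z: payoffs 10, 4, 1 → best response L.
No profile is a mutual best response for all players.

There is no pure-strategy Nash equilibrium.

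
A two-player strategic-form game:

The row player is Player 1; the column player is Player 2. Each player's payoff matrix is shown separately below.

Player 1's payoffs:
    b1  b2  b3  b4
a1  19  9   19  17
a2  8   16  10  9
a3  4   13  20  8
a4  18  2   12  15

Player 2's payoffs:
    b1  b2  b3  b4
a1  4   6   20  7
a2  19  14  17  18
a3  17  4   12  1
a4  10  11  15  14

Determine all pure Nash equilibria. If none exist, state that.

For each player, find the best response to each opponent profile; mutual best responses are the pure NE.
Player 1 against b1: payoffs 19, 8, 4, 18 → best response a1.
Player 1 against b2: payoffs 9, 16, 13, 2 → best response a2.
Player 1 against b3: payoffs 19, 10, 20, 12 → best response a3.
Player 1 against b4: payoffs 17, 9, 8, 15 → best response a1.
Player 2 against a1: payoffs 4, 6, 20, 7 → best response b3.
Player 2 against a2: payoffs 19, 14, 17, 18 → best response b1.
Player 2 against a3: payoffs 17, 4, 12, 1 → best response b1.
Player 2 against a4: payoffs 10, 11, 15, 14 → best response b3.
No profile is a mutual best response for all players.

none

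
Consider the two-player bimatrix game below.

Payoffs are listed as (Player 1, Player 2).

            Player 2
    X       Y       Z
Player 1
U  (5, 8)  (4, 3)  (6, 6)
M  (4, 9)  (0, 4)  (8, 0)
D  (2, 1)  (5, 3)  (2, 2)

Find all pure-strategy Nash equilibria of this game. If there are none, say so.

Pure-strategy Nash equilibria: (U, X) and (D, Y)

Player 1 against X: payoffs 5, 4, 2 → best response U.
Player 1 against Y: payoffs 4, 0, 5 → best response D.
Player 1 against Z: payoffs 6, 8, 2 → best response M.
Player 2 against U: payoffs 8, 3, 6 → best response X.
Player 2 against M: payoffs 9, 4, 0 → best response X.
Player 2 against D: payoffs 1, 3, 2 → best response Y.
Mutual best responses: (U, X); (D, Y).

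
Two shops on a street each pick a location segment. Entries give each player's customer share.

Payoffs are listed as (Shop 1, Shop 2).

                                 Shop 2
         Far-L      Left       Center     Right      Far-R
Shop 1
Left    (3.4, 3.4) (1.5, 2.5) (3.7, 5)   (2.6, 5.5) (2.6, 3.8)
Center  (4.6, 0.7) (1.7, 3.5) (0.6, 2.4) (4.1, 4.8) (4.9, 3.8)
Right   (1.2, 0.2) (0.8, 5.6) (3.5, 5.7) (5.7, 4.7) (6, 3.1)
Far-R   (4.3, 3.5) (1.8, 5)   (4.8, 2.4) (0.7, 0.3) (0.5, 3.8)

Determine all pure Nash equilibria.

(Far-R, Left)

Mark each player's best response to every combination of opponents' strategies; a profile where every player is best-responding is a pure Nash equilibrium.
Shop 1 against Far-L: payoffs 3.4, 4.6, 1.2, 4.3 → best response Center.
Shop 1 against Left: payoffs 1.5, 1.7, 0.8, 1.8 → best response Far-R.
Shop 1 against Center: payoffs 3.7, 0.6, 3.5, 4.8 → best response Far-R.
Shop 1 against Right: payoffs 2.6, 4.1, 5.7, 0.7 → best response Right.
Shop 1 against Far-R: payoffs 2.6, 4.9, 6, 0.5 → best response Right.
Shop 2 against Left: payoffs 3.4, 2.5, 5, 5.5, 3.8 → best response Right.
Shop 2 against Center: payoffs 0.7, 3.5, 2.4, 4.8, 3.8 → best response Right.
Shop 2 against Right: payoffs 0.2, 5.6, 5.7, 4.7, 3.1 → best response Center.
Shop 2 against Far-R: payoffs 3.5, 5, 2.4, 0.3, 3.8 → best response Left.
Mutual best responses: (Far-R, Left).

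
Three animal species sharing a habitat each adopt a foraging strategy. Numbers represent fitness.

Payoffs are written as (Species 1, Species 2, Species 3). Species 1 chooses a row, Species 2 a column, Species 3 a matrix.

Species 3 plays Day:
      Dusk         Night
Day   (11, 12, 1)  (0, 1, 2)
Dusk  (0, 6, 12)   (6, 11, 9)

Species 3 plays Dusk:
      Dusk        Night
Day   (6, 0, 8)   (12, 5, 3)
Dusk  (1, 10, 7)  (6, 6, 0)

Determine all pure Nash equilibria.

The pure Nash equilibria are (Day, Night, Dusk) and (Dusk, Night, Day).

Mark each player's best response to every combination of opponents' strategies; a profile where every player is best-responding is a pure Nash equilibrium.
Species 1 against (Dusk, Day): payoffs 11, 0 → best response Day.
Species 1 against (Dusk, Dusk): payoffs 6, 1 → best response Day.
Species 1 against (Night, Day): payoffs 0, 6 → best response Dusk.
Species 1 against (Night, Dusk): payoffs 12, 6 → best response Day.
Species 2 against (Day, Day): payoffs 12, 1 → best response Dusk.
Species 2 against (Day, Dusk): payoffs 0, 5 → best response Night.
Species 2 against (Dusk, Day): payoffs 6, 11 → best response Night.
Species 2 against (Dusk, Dusk): payoffs 10, 6 → best response Dusk.
Species 3 against (Day, Dusk): payoffs 1, 8 → best response Dusk.
Species 3 against (Day, Night): payoffs 2, 3 → best response Dusk.
Species 3 against (Dusk, Dusk): payoffs 12, 7 → best response Day.
Species 3 against (Dusk, Night): payoffs 9, 0 → best response Day.
Mutual best responses: (Day, Night, Dusk); (Dusk, Night, Day).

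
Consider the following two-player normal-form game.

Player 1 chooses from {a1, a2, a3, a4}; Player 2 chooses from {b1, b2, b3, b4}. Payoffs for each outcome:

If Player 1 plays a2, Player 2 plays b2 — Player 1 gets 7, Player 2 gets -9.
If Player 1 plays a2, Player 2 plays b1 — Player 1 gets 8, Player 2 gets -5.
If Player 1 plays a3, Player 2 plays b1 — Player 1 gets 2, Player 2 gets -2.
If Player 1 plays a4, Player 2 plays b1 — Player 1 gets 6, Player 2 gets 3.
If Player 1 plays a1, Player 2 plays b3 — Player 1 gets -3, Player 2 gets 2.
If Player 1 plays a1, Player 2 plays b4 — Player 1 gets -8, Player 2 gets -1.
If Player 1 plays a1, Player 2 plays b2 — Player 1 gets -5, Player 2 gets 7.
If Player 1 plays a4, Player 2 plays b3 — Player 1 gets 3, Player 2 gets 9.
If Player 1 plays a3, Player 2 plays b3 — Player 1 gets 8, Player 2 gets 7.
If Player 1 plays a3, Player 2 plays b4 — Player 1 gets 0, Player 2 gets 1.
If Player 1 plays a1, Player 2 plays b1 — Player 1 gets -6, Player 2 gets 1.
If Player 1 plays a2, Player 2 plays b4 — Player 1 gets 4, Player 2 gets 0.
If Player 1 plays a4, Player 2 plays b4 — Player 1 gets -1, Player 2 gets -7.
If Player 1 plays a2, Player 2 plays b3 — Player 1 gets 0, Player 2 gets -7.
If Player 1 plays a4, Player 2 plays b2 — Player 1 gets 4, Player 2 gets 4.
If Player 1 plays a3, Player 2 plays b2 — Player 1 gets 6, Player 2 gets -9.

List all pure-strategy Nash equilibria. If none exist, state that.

For each strategy profile, look for a profitable unilateral deviation.
(a1, b1): Player 1 can switch to a2 (-6 → 8). Not NE.
(a1, b2): Player 1 can switch to a2 (-5 → 7). Not NE.
(a1, b3): Player 1 can switch to a2 (-3 → 0). Not NE.
(a1, b4): Player 1 can switch to a2 (-8 → 4). Not NE.
(a2, b1): Player 2 can switch to b4 (-5 → 0). Not NE.
(a2, b2): Player 2 can switch to b1 (-9 → -5). Not NE.
(a2, b3): Player 1 can switch to a3 (0 → 8). Not NE.
(a2, b4): Player 1 gets 4, best alternative 0; Player 2 gets 0, best alternative -5. No profitable deviation — NE.
(a3, b1): Player 1 can switch to a2 (2 → 8). Not NE.
(a3, b2): Player 1 can switch to a2 (6 → 7). Not NE.
(a3, b3): Player 1 gets 8, best alternative 3; Player 2 gets 7, best alternative 1. No profitable deviation — NE.
(a3, b4): Player 1 can switch to a2 (0 → 4). Not NE.
(a4, b1): Player 1 can switch to a2 (6 → 8). Not NE.
(a4, b2): Player 1 can switch to a2 (4 → 7). Not NE.
(The remaining 2 profiles each have a profitable deviation by the same check.)

(a2, b4), (a3, b3)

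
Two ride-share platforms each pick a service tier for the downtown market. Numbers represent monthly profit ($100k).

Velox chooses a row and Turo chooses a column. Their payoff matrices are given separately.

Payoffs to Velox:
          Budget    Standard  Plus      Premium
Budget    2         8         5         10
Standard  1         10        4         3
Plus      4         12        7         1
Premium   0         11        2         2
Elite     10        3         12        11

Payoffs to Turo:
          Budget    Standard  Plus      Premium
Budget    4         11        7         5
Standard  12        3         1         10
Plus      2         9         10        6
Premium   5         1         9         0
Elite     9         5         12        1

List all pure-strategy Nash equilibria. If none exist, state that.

(Elite, Plus)

Velox against Budget: payoffs 2, 1, 4, 0, 10 → best response Elite.
Velox against Standard: payoffs 8, 10, 12, 11, 3 → best response Plus.
Velox against Plus: payoffs 5, 4, 7, 2, 12 → best response Elite.
Velox against Premium: payoffs 10, 3, 1, 2, 11 → best response Elite.
Turo against Budget: payoffs 4, 11, 7, 5 → best response Standard.
Turo against Standard: payoffs 12, 3, 1, 10 → best response Budget.
Turo against Plus: payoffs 2, 9, 10, 6 → best response Plus.
Turo against Premium: payoffs 5, 1, 9, 0 → best response Plus.
Turo against Elite: payoffs 9, 5, 12, 1 → best response Plus.
Mutual best responses: (Elite, Plus).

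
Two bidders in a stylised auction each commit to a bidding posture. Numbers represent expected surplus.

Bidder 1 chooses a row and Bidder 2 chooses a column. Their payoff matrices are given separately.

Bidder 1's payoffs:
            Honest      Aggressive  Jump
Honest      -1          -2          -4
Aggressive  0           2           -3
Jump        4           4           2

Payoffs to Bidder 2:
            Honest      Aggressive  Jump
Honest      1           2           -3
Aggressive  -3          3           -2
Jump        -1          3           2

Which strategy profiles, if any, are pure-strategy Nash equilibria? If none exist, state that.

For each player, find the best response to each opponent profile; mutual best responses are the pure NE.
Bidder 1 against Honest: payoffs -1, 0, 4 → best response Jump.
Bidder 1 against Aggressive: payoffs -2, 2, 4 → best response Jump.
Bidder 1 against Jump: payoffs -4, -3, 2 → best response Jump.
Bidder 2 against Honest: payoffs 1, 2, -3 → best response Aggressive.
Bidder 2 against Aggressive: payoffs -3, 3, -2 → best response Aggressive.
Bidder 2 against Jump: payoffs -1, 3, 2 → best response Aggressive.
Mutual best responses: (Jump, Aggressive).

The unique pure-strategy Nash equilibrium is (Jump, Aggressive).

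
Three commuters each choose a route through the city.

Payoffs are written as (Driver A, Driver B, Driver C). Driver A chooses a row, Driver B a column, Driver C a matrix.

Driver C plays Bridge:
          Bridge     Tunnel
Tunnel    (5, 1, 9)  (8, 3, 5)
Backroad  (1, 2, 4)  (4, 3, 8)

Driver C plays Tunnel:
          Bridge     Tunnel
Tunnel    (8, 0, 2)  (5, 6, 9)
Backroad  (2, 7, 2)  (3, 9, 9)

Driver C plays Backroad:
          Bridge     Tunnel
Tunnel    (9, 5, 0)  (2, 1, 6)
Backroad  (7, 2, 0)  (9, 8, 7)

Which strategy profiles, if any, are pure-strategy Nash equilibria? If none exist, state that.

Check each profile: it is a Nash equilibrium iff no player can strictly gain by switching unilaterally.
(Tunnel, Bridge, Bridge): Driver B can switch to Tunnel (1 → 3). Not NE.
(Tunnel, Bridge, Tunnel): Driver B can switch to Tunnel (0 → 6). Not NE.
(Tunnel, Bridge, Backroad): Driver C can switch to Bridge (0 → 9). Not NE.
(Tunnel, Tunnel, Bridge): Driver C can switch to Tunnel (5 → 9). Not NE.
(Tunnel, Tunnel, Tunnel): Driver A gets 5, best alternative 3; Driver B gets 6, best alternative 0; Driver C gets 9, best alternative 6. No profitable deviation — NE.
(Tunnel, Tunnel, Backroad): Driver A can switch to Backroad (2 → 9). Not NE.
(Backroad, Bridge, Bridge): Driver A can switch to Tunnel (1 → 5). Not NE.
(The remaining 5 profiles each have a profitable deviation by the same check.)

The unique pure-strategy Nash equilibrium is (Tunnel, Tunnel, Tunnel).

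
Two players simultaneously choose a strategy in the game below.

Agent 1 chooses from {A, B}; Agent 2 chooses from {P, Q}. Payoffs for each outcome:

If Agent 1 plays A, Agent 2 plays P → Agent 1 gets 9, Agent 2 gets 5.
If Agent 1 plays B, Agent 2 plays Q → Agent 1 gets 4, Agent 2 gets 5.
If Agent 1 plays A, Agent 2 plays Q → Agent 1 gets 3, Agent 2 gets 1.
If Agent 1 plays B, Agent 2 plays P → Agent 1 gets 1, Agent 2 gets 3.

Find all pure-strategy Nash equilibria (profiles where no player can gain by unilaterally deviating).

The pure Nash equilibria are (A, P) and (B, Q).

(A, P): Agent 1 gets 9, best alternative 1; Agent 2 gets 5, best alternative 1. No profitable deviation — NE.
(A, Q): Agent 1 can switch to B (3 → 4). Not NE.
(B, P): Agent 1 can switch to A (1 → 9). Not NE.
(B, Q): Agent 1 gets 4, best alternative 3; Agent 2 gets 5, best alternative 3. No profitable deviation — NE.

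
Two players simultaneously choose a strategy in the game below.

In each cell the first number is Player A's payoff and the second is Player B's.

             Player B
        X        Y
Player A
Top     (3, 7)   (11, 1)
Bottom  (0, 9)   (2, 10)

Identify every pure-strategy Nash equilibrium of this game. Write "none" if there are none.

Mark each player's best response to every combination of opponents' strategies; a profile where every player is best-responding is a pure Nash equilibrium.
Player A against X: payoffs 3, 0 → best response Top.
Player A against Y: payoffs 11, 2 → best response Top.
Player B against Top: payoffs 7, 1 → best response X.
Player B against Bottom: payoffs 9, 10 → best response Y.
Mutual best responses: (Top, X).

Pure NE: (Top, X)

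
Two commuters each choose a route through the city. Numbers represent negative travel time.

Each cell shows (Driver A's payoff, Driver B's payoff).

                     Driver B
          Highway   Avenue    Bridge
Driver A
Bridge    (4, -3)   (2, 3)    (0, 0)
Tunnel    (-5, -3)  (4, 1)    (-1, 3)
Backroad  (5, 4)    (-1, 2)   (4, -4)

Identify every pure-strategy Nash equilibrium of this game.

(Backroad, Highway)

(Bridge, Highway): Driver A can switch to Backroad (4 → 5). Not NE.
(Bridge, Avenue): Driver A can switch to Tunnel (2 → 4). Not NE.
(Bridge, Bridge): Driver A can switch to Backroad (0 → 4). Not NE.
(Tunnel, Highway): Driver A can switch to Bridge (-5 → 4). Not NE.
(Tunnel, Avenue): Driver B can switch to Bridge (1 → 3). Not NE.
(Tunnel, Bridge): Driver A can switch to Bridge (-1 → 0). Not NE.
(Backroad, Highway): Driver A gets 5, best alternative 4; Driver B gets 4, best alternative 2. No profitable deviation — NE.
(Backroad, Avenue): Driver A can switch to Bridge (-1 → 2). Not NE.
(Backroad, Bridge): Driver B can switch to Highway (-4 → 4). Not NE.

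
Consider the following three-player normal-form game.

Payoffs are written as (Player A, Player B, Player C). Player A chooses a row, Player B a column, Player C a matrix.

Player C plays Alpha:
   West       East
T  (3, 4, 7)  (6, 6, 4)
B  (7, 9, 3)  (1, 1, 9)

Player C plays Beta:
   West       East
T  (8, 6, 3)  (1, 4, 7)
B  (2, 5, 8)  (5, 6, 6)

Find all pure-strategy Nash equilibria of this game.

none

(T, West, Alpha): Player A can switch to B (3 → 7). Not NE.
(T, West, Beta): Player C can switch to Alpha (3 → 7). Not NE.
(T, East, Alpha): Player C can switch to Beta (4 → 7). Not NE.
(T, East, Beta): Player A can switch to B (1 → 5). Not NE.
(B, West, Alpha): Player C can switch to Beta (3 → 8). Not NE.
(B, West, Beta): Player A can switch to T (2 → 8). Not NE.
(B, East, Alpha): Player A can switch to T (1 → 6). Not NE.
(B, East, Beta): Player C can switch to Alpha (6 → 9). Not NE.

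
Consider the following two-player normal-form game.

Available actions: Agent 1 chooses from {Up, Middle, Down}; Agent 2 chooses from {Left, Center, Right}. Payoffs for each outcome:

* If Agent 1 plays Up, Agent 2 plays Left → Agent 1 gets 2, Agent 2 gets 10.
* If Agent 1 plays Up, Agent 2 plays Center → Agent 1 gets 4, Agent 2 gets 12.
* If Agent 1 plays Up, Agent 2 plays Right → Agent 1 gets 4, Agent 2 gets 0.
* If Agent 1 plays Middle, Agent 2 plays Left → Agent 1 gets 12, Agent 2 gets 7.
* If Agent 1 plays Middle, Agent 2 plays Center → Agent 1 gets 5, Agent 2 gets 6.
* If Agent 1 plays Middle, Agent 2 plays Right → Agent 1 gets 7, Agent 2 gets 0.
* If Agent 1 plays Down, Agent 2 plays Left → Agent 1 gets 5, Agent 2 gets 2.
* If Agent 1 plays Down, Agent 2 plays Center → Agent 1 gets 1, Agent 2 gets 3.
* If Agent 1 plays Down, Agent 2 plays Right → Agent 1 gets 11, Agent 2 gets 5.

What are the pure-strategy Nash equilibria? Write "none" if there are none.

Agent 1 against Left: payoffs 2, 12, 5 → best response Middle.
Agent 1 against Center: payoffs 4, 5, 1 → best response Middle.
Agent 1 against Right: payoffs 4, 7, 11 → best response Down.
Agent 2 against Up: payoffs 10, 12, 0 → best response Center.
Agent 2 against Middle: payoffs 7, 6, 0 → best response Left.
Agent 2 against Down: payoffs 2, 3, 5 → best response Right.
Mutual best responses: (Middle, Left); (Down, Right).

(Middle, Left) and (Down, Right)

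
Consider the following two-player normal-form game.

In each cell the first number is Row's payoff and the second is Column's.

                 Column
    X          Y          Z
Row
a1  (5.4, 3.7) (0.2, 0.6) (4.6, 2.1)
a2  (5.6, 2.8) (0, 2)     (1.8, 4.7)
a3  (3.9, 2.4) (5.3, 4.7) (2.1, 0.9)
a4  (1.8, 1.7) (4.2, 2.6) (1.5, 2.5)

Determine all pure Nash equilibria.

Row against X: payoffs 5.4, 5.6, 3.9, 1.8 → best response a2.
Row against Y: payoffs 0.2, 0, 5.3, 4.2 → best response a3.
Row against Z: payoffs 4.6, 1.8, 2.1, 1.5 → best response a1.
Column against a1: payoffs 3.7, 0.6, 2.1 → best response X.
Column against a2: payoffs 2.8, 2, 4.7 → best response Z.
Column against a3: payoffs 2.4, 4.7, 0.9 → best response Y.
Column against a4: payoffs 1.7, 2.6, 2.5 → best response Y.
Mutual best responses: (a3, Y).

The unique pure-strategy Nash equilibrium is (a3, Y).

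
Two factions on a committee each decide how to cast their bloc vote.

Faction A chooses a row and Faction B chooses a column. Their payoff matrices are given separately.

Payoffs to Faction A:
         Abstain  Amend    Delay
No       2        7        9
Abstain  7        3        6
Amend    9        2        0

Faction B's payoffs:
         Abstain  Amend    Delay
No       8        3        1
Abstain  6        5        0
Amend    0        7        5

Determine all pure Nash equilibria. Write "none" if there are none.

There is no pure-strategy Nash equilibrium.

(No, Abstain): Faction A can switch to Abstain (2 → 7). Not NE.
(No, Amend): Faction B can switch to Abstain (3 → 8). Not NE.
(No, Delay): Faction B can switch to Abstain (1 → 8). Not NE.
(Abstain, Abstain): Faction A can switch to Amend (7 → 9). Not NE.
(Abstain, Amend): Faction A can switch to No (3 → 7). Not NE.
(Abstain, Delay): Faction A can switch to No (6 → 9). Not NE.
(The remaining 3 profiles each have a profitable deviation by the same check.)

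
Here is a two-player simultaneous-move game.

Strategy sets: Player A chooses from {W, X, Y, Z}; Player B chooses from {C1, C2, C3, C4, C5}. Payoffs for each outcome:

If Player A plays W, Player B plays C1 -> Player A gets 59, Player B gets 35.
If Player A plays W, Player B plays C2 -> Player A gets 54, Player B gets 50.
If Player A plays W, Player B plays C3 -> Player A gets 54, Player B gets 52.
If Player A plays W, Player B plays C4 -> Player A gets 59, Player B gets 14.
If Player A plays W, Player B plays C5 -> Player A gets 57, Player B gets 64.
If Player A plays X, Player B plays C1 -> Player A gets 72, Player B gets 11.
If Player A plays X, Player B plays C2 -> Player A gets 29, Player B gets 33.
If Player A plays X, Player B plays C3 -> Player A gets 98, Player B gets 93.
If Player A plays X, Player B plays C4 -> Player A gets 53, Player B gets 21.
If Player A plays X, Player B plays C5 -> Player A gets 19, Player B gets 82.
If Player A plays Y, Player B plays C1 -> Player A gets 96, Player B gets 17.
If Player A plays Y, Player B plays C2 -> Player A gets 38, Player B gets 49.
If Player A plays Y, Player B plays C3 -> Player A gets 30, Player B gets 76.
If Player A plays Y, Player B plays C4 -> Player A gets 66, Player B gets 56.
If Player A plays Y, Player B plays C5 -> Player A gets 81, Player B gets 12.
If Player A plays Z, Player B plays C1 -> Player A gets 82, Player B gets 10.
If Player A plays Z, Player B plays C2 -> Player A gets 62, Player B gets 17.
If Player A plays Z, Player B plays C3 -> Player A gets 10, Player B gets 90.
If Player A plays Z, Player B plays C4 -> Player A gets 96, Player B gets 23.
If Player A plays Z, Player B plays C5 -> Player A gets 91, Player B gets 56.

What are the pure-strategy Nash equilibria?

Player A against C1: payoffs 59, 72, 96, 82 → best response Y.
Player A against C2: payoffs 54, 29, 38, 62 → best response Z.
Player A against C3: payoffs 54, 98, 30, 10 → best response X.
Player A against C4: payoffs 59, 53, 66, 96 → best response Z.
Player A against C5: payoffs 57, 19, 81, 91 → best response Z.
Player B against W: payoffs 35, 50, 52, 14, 64 → best response C5.
Player B against X: payoffs 11, 33, 93, 21, 82 → best response C3.
Player B against Y: payoffs 17, 49, 76, 56, 12 → best response C3.
Player B against Z: payoffs 10, 17, 90, 23, 56 → best response C3.
Mutual best responses: (X, C3).

The unique pure-strategy Nash equilibrium is (X, C3).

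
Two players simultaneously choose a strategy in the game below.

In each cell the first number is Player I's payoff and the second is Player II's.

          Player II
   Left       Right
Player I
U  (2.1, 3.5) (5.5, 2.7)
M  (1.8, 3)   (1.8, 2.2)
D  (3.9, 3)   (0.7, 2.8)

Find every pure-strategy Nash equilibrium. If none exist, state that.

Mark each player's best response to every combination of opponents' strategies; a profile where every player is best-responding is a pure Nash equilibrium.
Player I against Left: payoffs 2.1, 1.8, 3.9 → best response D.
Player I against Right: payoffs 5.5, 1.8, 0.7 → best response U.
Player II against U: payoffs 3.5, 2.7 → best response Left.
Player II against M: payoffs 3, 2.2 → best response Left.
Player II against D: payoffs 3, 2.8 → best response Left.
Mutual best responses: (D, Left).

(D, Left)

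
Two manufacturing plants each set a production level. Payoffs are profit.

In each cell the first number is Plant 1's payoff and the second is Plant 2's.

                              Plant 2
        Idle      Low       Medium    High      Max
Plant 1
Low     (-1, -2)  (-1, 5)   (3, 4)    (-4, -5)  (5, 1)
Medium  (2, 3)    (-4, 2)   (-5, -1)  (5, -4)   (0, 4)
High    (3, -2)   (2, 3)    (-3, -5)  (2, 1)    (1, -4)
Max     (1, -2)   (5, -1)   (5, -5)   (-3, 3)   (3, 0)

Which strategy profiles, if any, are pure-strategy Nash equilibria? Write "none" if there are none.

There is no pure-strategy Nash equilibrium.

(Low, Idle): Plant 1 can switch to Medium (-1 → 2). Not NE.
(Low, Low): Plant 1 can switch to High (-1 → 2). Not NE.
(Low, Medium): Plant 1 can switch to Max (3 → 5). Not NE.
(Low, High): Plant 1 can switch to Medium (-4 → 5). Not NE.
(Low, Max): Plant 2 can switch to Low (1 → 5). Not NE.
(Medium, Idle): Plant 1 can switch to High (2 → 3). Not NE.
(Medium, Low): Plant 1 can switch to Low (-4 → -1). Not NE.
(Medium, Medium): Plant 1 can switch to Low (-5 → 3). Not NE.
(Medium, High): Plant 2 can switch to Idle (-4 → 3). Not NE.
(Medium, Max): Plant 1 can switch to Low (0 → 5). Not NE.
(High, Idle): Plant 2 can switch to Low (-2 → 3). Not NE.
(High, Low): Plant 1 can switch to Max (2 → 5). Not NE.
(The remaining 8 profiles each have a profitable deviation by the same check.)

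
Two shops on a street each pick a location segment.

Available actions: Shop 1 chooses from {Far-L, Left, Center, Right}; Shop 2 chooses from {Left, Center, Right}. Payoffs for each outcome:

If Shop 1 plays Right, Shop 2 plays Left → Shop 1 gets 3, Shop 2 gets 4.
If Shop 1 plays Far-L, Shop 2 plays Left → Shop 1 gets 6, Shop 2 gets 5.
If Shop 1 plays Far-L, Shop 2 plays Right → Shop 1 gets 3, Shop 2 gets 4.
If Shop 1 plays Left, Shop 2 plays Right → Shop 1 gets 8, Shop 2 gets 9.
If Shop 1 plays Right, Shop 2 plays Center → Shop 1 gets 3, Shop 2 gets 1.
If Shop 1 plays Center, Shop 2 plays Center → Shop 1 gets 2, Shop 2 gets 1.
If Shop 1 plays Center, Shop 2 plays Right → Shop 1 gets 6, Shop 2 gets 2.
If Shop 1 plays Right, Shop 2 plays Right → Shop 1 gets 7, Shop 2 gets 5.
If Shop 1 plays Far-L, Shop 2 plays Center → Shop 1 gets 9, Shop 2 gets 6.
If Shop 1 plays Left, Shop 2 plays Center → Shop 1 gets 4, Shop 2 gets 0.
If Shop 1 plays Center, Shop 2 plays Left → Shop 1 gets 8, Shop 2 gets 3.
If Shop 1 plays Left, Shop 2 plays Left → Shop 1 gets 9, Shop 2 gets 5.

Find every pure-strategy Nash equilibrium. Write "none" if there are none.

The pure Nash equilibria are (Far-L, Center), (Left, Right).

(Far-L, Left): Shop 1 can switch to Left (6 → 9). Not NE.
(Far-L, Center): Shop 1 gets 9, best alternative 4; Shop 2 gets 6, best alternative 5. No profitable deviation — NE.
(Far-L, Right): Shop 1 can switch to Left (3 → 8). Not NE.
(Left, Left): Shop 2 can switch to Right (5 → 9). Not NE.
(Left, Center): Shop 1 can switch to Far-L (4 → 9). Not NE.
(Left, Right): Shop 1 gets 8, best alternative 7; Shop 2 gets 9, best alternative 5. No profitable deviation — NE.
(Center, Left): Shop 1 can switch to Left (8 → 9). Not NE.
(Center, Center): Shop 1 can switch to Far-L (2 → 9). Not NE.
(The remaining 4 profiles each have a profitable deviation by the same check.)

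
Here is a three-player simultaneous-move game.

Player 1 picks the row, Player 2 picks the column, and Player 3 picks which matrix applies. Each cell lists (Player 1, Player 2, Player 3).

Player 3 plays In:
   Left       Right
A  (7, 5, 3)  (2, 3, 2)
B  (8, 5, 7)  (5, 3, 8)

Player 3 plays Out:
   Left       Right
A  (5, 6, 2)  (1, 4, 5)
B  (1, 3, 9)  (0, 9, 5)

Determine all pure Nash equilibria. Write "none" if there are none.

Player 1 against (Left, In): payoffs 7, 8 → best response B.
Player 1 against (Left, Out): payoffs 5, 1 → best response A.
Player 1 against (Right, In): payoffs 2, 5 → best response B.
Player 1 against (Right, Out): payoffs 1, 0 → best response A.
Player 2 against (A, In): payoffs 5, 3 → best response Left.
Player 2 against (A, Out): payoffs 6, 4 → best response Left.
Player 2 against (B, In): payoffs 5, 3 → best response Left.
Player 2 against (B, Out): payoffs 3, 9 → best response Right.
Player 3 against (A, Left): payoffs 3, 2 → best response In.
Player 3 against (A, Right): payoffs 2, 5 → best response Out.
Player 3 against (B, Left): payoffs 7, 9 → best response Out.
Player 3 against (B, Right): payoffs 8, 5 → best response In.
No profile is a mutual best response for all players.

none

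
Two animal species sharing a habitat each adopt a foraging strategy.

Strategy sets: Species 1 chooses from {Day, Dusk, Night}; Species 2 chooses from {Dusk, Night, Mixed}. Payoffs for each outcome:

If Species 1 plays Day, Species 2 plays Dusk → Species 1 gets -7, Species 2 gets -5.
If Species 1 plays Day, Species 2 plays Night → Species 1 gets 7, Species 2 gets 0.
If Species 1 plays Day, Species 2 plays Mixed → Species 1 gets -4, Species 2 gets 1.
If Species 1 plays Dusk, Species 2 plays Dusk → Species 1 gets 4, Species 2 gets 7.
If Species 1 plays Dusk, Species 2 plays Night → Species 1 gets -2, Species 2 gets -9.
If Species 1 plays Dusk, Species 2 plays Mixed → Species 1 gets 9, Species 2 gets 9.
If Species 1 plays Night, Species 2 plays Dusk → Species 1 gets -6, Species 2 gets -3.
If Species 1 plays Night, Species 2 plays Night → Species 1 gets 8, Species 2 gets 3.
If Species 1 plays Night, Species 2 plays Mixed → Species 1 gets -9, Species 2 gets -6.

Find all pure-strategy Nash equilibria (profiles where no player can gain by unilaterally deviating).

Check each profile: it is a Nash equilibrium iff no player can strictly gain by switching unilaterally.
(Day, Dusk): Species 1 can switch to Dusk (-7 → 4). Not NE.
(Day, Night): Species 1 can switch to Night (7 → 8). Not NE.
(Day, Mixed): Species 1 can switch to Dusk (-4 → 9). Not NE.
(Dusk, Dusk): Species 2 can switch to Mixed (7 → 9). Not NE.
(Dusk, Night): Species 1 can switch to Day (-2 → 7). Not NE.
(Dusk, Mixed): Species 1 gets 9, best alternative -4; Species 2 gets 9, best alternative 7. No profitable deviation — NE.
(Night, Dusk): Species 1 can switch to Dusk (-6 → 4). Not NE.
(Night, Night): Species 1 gets 8, best alternative 7; Species 2 gets 3, best alternative -3. No profitable deviation — NE.
(The remaining 1 profile has a profitable deviation by the same check.)

Pure-strategy Nash equilibria: (Dusk, Mixed) and (Night, Night)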